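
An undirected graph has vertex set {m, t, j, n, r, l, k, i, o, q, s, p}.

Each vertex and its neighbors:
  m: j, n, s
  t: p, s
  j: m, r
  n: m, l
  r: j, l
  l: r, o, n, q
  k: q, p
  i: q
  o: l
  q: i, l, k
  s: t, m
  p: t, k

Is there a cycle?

Yes

DFS, tracking each vertex's parent; an edge to a visited non-parent vertex closes a cycle.
Start from s:
visit s (parent –)
  visit t (parent s)
    visit p (parent t)
      p–t: parent, skip
      visit k (parent p)
        visit q (parent k)
          visit i (parent q)
            i–q: parent, skip
          visit l (parent q)
            visit r (parent l)
              visit j (parent r)
                visit m (parent j)
                  m–j: parent, skip
                  visit n (parent m)
                    n–m: parent, skip
                    n–l: l visited and ≠ parent → cycle
Cycle: l – r – j – m – n – l.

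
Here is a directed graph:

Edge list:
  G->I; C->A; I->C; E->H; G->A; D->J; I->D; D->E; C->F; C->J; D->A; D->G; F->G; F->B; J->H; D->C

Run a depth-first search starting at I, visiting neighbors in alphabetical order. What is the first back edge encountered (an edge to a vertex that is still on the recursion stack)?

G->I

DFS from I (visiting neighbors in alphabetical order); mark gray on enter, black on exit:
I gray
  C gray
    A gray
    A black
    F gray
      B gray
      B black
      G gray
        G→A: A black — skip
        G→I: I is gray → back edge
First back edge: G → I.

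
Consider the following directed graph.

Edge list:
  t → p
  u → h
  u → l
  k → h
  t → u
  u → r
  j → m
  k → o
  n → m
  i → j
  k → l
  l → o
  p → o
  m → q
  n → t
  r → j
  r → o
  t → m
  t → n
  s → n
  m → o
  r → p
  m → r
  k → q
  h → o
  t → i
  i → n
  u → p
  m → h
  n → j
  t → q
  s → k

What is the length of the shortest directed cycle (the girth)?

2

For each vertex v, BFS finds the shortest path from v back to v.
The shortest such closed walk is n → t → n, length 2.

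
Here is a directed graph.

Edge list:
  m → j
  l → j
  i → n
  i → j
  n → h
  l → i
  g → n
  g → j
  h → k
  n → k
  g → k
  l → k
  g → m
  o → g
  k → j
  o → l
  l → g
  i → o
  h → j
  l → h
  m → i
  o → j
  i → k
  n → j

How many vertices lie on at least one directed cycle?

A vertex is on a directed cycle iff it belongs to a strongly connected component of size ≥ 2 (or has a self-loop).
The vertices on cycles are {g, i, l, m, o} — 5 in total.

5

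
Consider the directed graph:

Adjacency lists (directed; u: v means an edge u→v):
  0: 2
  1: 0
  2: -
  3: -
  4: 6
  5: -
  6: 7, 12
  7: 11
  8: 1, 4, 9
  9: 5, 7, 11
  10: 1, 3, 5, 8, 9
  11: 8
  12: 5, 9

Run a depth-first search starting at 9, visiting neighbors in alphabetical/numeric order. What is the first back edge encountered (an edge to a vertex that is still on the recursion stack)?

6->7

DFS from 9 (visiting neighbors in alphabetical/numeric order); mark gray on enter, black on exit:
9 gray
  5 gray
  5 black
  7 gray
    11 gray
      8 gray
        1 gray
          0 gray
            2 gray
            2 black
          0 black
        1 black
        4 gray
          6 gray
            6→7: 7 is gray → back edge
First back edge: 6 → 7.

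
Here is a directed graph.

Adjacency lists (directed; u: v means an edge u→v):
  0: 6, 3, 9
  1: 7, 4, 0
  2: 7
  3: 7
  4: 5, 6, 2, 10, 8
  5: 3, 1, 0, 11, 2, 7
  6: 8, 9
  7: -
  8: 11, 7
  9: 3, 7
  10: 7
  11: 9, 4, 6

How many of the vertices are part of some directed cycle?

7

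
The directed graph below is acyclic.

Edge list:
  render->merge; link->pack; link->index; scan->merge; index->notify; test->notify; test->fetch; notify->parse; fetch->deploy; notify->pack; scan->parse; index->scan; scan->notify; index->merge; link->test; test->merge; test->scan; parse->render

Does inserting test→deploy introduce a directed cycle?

Adding test→deploy creates a cycle iff deploy can already reach test.
Explore from deploy: no path reaches test. The graph stays acyclic.

No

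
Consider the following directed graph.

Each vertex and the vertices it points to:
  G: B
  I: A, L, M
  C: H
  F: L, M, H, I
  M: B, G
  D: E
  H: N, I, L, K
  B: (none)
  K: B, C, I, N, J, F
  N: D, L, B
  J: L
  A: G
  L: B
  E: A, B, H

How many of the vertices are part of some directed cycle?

A vertex is on a directed cycle iff it belongs to a strongly connected component of size ≥ 2 (or has a self-loop).
The vertices on cycles are {C, D, E, F, H, K, N} — 7 in total.

7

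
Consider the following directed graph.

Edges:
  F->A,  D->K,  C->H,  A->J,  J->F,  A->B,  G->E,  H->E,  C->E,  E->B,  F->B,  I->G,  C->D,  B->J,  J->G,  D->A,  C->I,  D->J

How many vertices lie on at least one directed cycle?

6

A vertex is on a directed cycle iff it belongs to a strongly connected component of size ≥ 2 (or has a self-loop).
The vertices on cycles are {A, B, E, F, G, J} — 6 in total.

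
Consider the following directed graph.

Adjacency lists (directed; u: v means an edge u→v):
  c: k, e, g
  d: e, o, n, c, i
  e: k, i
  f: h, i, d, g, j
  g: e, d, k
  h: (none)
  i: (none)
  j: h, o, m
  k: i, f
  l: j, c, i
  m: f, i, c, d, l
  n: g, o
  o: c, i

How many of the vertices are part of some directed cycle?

11

A vertex is on a directed cycle iff it belongs to a strongly connected component of size ≥ 2 (or has a self-loop).
The vertices on cycles are {c, d, e, f, g, j, k, l, m, n, o} — 11 in total.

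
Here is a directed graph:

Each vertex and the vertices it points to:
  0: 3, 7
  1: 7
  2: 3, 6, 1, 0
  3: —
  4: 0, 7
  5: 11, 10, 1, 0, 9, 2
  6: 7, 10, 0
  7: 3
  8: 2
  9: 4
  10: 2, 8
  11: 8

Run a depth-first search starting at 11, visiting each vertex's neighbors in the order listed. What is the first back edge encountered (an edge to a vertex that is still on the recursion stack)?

DFS from 11 (visiting each vertex's neighbors in the order listed); mark gray on enter, black on exit:
11 gray
  8 gray
    2 gray
      3 gray
      3 black
      6 gray
        7 gray
          7→3: 3 black — skip
        7 black
        10 gray
          10→2: 2 is gray → back edge
First back edge: 10 → 2.

10->2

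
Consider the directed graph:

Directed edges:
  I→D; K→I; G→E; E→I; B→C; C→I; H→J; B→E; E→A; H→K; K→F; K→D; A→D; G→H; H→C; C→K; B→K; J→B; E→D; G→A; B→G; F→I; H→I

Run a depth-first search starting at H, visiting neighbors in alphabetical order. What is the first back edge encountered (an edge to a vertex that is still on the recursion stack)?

G->H

DFS from H (visiting neighbors in alphabetical order); mark gray on enter, black on exit:
H gray
  C gray
    I gray
      D gray
      D black
    I black
    K gray
      K→D: D black — skip
      F gray
        F→I: I black — skip
      F black
      K→I: I black — skip
    K black
  C black
  H→I: I black — skip
  J gray
    B gray
      B→C: C black — skip
      E gray
        A gray
          A→D: D black — skip
        A black
        E→D: D black — skip
        E→I: I black — skip
      E black
      G gray
        G→A: A black — skip
        G→E: E black — skip
        G→H: H is gray → back edge
First back edge: G → H.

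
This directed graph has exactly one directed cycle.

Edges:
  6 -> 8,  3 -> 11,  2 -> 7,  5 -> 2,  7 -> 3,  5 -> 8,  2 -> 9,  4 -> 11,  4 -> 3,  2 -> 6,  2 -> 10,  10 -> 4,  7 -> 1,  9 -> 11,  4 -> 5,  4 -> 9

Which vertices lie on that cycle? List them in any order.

2, 4, 5, 10

DFS with gray/black marking from 2:
2 gray
  9 gray
    11 gray
    11 black
  9 black
  10 gray
    4 gray
      5 gray
        8 gray
        8 black
        5→2: 2 is gray → back edge
Back edge closes the cycle 2 → 10 → 4 → 5 → 2; its vertices are {2, 4, 5, 10}.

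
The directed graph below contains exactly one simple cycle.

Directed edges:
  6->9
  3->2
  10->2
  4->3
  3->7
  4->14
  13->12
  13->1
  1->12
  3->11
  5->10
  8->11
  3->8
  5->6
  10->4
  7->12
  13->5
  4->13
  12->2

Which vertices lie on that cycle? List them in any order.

4, 5, 10, 13

DFS with gray/black marking from 4:
4 gray
  13 gray
    5 gray
      6 gray
        9 gray
        9 black
      6 black
      10 gray
        2 gray
        2 black
        10→4: 4 is gray → back edge
Back edge closes the cycle 4 → 13 → 5 → 10 → 4; its vertices are {4, 5, 10, 13}.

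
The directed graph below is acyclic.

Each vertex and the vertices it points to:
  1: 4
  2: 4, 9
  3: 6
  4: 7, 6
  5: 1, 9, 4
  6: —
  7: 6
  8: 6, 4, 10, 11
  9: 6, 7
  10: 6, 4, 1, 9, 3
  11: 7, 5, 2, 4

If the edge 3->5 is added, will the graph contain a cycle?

Adding 3→5 creates a cycle iff 5 can already reach 3.
Explore from 5: no path reaches 3. The graph stays acyclic.

No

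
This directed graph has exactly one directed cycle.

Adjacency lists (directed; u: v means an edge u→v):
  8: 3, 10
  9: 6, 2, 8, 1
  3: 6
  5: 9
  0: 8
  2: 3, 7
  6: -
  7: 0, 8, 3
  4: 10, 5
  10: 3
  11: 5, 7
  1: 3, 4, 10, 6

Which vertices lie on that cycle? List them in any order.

DFS with gray/black marking from 5:
5 gray
  9 gray
    6 gray
    6 black
    2 gray
      3 gray
        3→6: 6 black — skip
      3 black
      7 gray
        0 gray
          8 gray
            8→3: 3 black — skip
            10 gray
              10→3: 3 black — skip
            10 black
          8 black
        0 black
        7→8: 8 black — skip
        7→3: 3 black — skip
      7 black
    2 black
    9→8: 8 black — skip
    1 gray
      1→3: 3 black — skip
      4 gray
        4→10: 10 black — skip
        4→5: 5 is gray → back edge
Back edge closes the cycle 5 → 9 → 1 → 4 → 5; its vertices are {1, 4, 5, 9}.

1, 4, 5, 9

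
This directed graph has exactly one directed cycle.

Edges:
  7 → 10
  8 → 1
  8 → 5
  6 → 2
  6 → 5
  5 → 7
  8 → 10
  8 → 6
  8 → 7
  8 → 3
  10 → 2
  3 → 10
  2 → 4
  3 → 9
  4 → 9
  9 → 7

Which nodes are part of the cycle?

DFS with gray/black marking from 2:
2 gray
  4 gray
    9 gray
      7 gray
        10 gray
          10→2: 2 is gray → back edge
Back edge closes the cycle 2 → 4 → 9 → 7 → 10 → 2; its vertices are {2, 4, 7, 9, 10}.

2, 4, 7, 9, 10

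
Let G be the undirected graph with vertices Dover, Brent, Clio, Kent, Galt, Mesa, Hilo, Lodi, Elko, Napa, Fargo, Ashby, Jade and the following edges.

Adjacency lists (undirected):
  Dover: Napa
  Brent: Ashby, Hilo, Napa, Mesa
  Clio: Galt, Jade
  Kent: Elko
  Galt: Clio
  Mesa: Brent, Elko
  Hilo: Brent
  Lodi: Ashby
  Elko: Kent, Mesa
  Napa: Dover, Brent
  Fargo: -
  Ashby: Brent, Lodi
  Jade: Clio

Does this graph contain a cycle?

No

DFS, tracking each vertex's parent; an edge to a visited non-parent vertex closes a cycle.
Start from Elko:
visit Elko (parent –)
  visit Kent (parent Elko)
    Kent–Elko: parent, skip
  visit Mesa (parent Elko)
    visit Brent (parent Mesa)
      visit Ashby (parent Brent)
        Ashby–Brent: parent, skip
        visit Lodi (parent Ashby)
          Lodi–Ashby: parent, skip
      visit Hilo (parent Brent)
        Hilo–Brent: parent, skip
      visit Napa (parent Brent)
        visit Dover (parent Napa)
          Dover–Napa: parent, skip
        Napa–Brent: parent, skip
      Brent–Mesa: parent, skip
    Mesa–Elko: parent, skip
visit Clio (parent –)
  visit Galt (parent Clio)
    Galt–Clio: parent, skip
  visit Jade (parent Clio)
    Jade–Clio: parent, skip
visit Fargo (parent –)
No non-parent visited neighbor found — the graph is a forest.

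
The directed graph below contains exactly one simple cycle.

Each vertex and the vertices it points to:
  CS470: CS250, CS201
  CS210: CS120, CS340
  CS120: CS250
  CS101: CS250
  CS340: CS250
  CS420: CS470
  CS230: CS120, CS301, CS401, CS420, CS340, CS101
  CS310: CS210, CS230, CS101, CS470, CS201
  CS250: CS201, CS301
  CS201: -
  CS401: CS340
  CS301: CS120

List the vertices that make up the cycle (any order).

CS120, CS250, CS301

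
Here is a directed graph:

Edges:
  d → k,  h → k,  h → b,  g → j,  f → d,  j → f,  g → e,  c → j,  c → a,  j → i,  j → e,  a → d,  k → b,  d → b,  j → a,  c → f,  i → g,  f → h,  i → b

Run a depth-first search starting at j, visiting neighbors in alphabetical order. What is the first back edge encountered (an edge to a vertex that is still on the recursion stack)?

DFS from j (visiting neighbors in alphabetical order); mark gray on enter, black on exit:
j gray
  a gray
    d gray
      b gray
      b black
      k gray
        k→b: b black — skip
      k black
    d black
  a black
  e gray
  e black
  f gray
    f→d: d black — skip
    h gray
      h→b: b black — skip
      h→k: k black — skip
    h black
  f black
  i gray
    i→b: b black — skip
    g gray
      g→e: e black — skip
      g→j: j is gray → back edge
First back edge: g → j.

g->j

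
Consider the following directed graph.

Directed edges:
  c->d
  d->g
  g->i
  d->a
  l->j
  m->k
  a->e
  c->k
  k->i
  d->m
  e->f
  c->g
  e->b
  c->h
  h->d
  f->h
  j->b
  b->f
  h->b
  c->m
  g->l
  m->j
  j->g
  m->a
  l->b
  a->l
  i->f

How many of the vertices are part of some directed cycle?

12

A vertex is on a directed cycle iff it belongs to a strongly connected component of size ≥ 2 (or has a self-loop).
The vertices on cycles are {a, b, d, e, f, g, h, i, j, k, l, m} — 12 in total.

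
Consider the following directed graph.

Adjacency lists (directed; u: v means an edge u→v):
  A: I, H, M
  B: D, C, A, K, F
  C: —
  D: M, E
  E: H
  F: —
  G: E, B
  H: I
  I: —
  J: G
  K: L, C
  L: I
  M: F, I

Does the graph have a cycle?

No

DFS with white/gray/black marking, starting from D:
D gray
  M gray
    F gray
    F black
    I gray
    I black
  M black
  E gray
    H gray
      H→I: I black — skip
    H black
  E black
D black
A gray
  A→I: I black — skip
  A→H: H black — skip
  A→M: M black — skip
A black
B gray
  B→D: D black — skip
  C gray
  C black
  B→A: A black — skip
  K gray
    L gray
      L→I: I black — skip
    L black
    K→C: C black — skip
  K black
  B→F: F black — skip
B black
G gray
  G→E: E black — skip
  G→B: B black — skip
G black
J gray
  J→G: G black — skip
J black
Every edge goes to a white or black vertex — no back edge, so the graph is acyclic.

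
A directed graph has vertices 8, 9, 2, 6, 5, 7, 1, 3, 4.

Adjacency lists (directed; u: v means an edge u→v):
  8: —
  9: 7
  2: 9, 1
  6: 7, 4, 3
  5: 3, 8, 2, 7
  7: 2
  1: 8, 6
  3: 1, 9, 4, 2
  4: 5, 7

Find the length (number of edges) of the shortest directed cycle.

3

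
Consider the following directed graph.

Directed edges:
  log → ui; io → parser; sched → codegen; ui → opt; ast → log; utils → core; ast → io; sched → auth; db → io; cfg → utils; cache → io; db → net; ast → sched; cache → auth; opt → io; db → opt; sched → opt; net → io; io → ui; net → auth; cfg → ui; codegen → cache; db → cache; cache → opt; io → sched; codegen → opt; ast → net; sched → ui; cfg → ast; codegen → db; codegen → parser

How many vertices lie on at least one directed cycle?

A vertex is on a directed cycle iff it belongs to a strongly connected component of size ≥ 2 (or has a self-loop).
The vertices on cycles are {db, io, ui, net, opt, cache, sched, codegen} — 8 in total.

8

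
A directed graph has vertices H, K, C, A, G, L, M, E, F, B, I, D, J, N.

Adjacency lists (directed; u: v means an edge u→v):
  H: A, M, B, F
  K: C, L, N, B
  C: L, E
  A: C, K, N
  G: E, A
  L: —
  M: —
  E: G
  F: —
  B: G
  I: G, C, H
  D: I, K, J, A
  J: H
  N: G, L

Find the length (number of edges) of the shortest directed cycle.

2

For each vertex v, BFS finds the shortest path from v back to v.
The shortest such closed walk is G → E → G, length 2.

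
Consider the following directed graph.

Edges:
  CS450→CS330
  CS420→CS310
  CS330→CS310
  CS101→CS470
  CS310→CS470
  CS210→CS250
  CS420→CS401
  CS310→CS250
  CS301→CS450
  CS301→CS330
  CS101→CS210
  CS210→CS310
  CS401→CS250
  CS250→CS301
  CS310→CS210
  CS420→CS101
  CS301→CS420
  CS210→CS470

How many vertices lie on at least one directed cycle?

9

A vertex is on a directed cycle iff it belongs to a strongly connected component of size ≥ 2 (or has a self-loop).
The vertices on cycles are {CS101, CS210, CS250, CS301, CS310, CS330, CS401, CS420, CS450} — 9 in total.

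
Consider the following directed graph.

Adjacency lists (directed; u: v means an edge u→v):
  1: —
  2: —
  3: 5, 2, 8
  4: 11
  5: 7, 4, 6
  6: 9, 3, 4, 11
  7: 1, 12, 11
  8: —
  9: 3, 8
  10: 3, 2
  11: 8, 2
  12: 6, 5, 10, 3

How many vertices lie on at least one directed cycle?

7

A vertex is on a directed cycle iff it belongs to a strongly connected component of size ≥ 2 (or has a self-loop).
The vertices on cycles are {3, 5, 6, 7, 9, 10, 12} — 7 in total.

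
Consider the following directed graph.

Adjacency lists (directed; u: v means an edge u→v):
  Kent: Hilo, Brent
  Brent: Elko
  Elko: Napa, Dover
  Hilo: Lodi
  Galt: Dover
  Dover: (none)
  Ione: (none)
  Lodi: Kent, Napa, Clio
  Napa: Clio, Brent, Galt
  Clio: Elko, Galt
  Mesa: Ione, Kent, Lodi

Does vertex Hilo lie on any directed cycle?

Yes

Hilo is on a cycle iff Hilo can reach itself via ≥1 edge.
Hilo → Lodi → Kent → Hilo — yes.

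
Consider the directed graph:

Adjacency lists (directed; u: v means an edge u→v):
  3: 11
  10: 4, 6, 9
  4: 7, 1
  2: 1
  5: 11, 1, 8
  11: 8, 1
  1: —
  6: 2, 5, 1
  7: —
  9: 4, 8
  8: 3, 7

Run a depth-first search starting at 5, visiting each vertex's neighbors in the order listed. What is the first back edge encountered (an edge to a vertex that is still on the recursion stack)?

3->11

DFS from 5 (visiting each vertex's neighbors in the order listed); mark gray on enter, black on exit:
5 gray
  11 gray
    8 gray
      3 gray
        3→11: 11 is gray → back edge
First back edge: 3 → 11.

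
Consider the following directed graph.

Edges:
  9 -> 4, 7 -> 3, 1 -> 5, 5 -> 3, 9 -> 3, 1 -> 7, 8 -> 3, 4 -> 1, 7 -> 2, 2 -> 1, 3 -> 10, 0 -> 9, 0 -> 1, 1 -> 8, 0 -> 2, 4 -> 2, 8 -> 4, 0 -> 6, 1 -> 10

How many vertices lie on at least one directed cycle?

A vertex is on a directed cycle iff it belongs to a strongly connected component of size ≥ 2 (or has a self-loop).
The vertices on cycles are {1, 2, 4, 7, 8} — 5 in total.

5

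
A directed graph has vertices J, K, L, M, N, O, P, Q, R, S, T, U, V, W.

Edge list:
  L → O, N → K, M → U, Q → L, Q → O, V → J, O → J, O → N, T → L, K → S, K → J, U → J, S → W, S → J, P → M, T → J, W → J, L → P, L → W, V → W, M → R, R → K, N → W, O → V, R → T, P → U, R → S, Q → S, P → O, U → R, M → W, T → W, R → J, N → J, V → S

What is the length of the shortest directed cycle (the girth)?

For each vertex v, BFS finds the shortest path from v back to v.
The shortest such closed walk is L → P → U → R → T → L, length 5.

5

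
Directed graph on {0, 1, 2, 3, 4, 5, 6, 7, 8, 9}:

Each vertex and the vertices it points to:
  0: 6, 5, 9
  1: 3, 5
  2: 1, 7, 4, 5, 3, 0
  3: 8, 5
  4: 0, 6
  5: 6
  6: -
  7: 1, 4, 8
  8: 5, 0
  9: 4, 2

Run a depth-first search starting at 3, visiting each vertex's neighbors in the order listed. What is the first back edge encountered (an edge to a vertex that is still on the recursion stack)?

4->0

DFS from 3 (visiting each vertex's neighbors in the order listed); mark gray on enter, black on exit:
3 gray
  8 gray
    5 gray
      6 gray
      6 black
    5 black
    0 gray
      0→6: 6 black — skip
      0→5: 5 black — skip
      9 gray
        4 gray
          4→0: 0 is gray → back edge
First back edge: 4 → 0.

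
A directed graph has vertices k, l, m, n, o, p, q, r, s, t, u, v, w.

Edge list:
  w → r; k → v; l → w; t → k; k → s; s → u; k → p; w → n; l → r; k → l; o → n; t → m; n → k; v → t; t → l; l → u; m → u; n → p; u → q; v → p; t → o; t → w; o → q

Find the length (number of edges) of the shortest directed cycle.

For each vertex v, BFS finds the shortest path from v back to v.
The shortest such closed walk is t → k → v → t, length 3.

3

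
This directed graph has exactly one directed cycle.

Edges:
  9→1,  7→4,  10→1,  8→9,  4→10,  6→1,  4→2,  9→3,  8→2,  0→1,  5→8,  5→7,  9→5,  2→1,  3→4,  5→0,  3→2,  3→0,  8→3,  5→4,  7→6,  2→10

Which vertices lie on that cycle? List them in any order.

5, 8, 9

DFS with gray/black marking from 5:
5 gray
  4 gray
    2 gray
      10 gray
        1 gray
        1 black
      10 black
      2→1: 1 black — skip
    2 black
    4→10: 10 black — skip
  4 black
  0 gray
    0→1: 1 black — skip
  0 black
  8 gray
    9 gray
      9→1: 1 black — skip
      3 gray
        3→0: 0 black — skip
        3→4: 4 black — skip
        3→2: 2 black — skip
      3 black
      9→5: 5 is gray → back edge
Back edge closes the cycle 5 → 8 → 9 → 5; its vertices are {5, 8, 9}.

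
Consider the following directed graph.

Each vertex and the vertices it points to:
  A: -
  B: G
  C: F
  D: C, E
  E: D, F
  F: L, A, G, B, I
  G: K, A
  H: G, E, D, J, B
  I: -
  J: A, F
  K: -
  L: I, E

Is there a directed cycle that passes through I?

I lies on a cycle iff there is a path from I back to itself.
Exploring from I, it never reaches itself; equivalently, its strongly connected component is a singleton.

No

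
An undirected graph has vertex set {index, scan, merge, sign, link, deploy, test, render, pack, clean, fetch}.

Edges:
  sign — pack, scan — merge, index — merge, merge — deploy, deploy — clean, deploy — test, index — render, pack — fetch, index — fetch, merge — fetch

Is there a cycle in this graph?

Yes

DFS, tracking each vertex's parent; an edge to a visited non-parent vertex closes a cycle.
Start from clean:
visit clean (parent –)
  visit deploy (parent clean)
    visit test (parent deploy)
      test–deploy: parent, skip
    deploy–clean: parent, skip
    visit merge (parent deploy)
      visit index (parent merge)
        index–merge: parent, skip
        visit render (parent index)
          render–index: parent, skip
        visit fetch (parent index)
          visit pack (parent fetch)
            pack–fetch: parent, skip
            visit sign (parent pack)
              sign–pack: parent, skip
          fetch–merge: merge visited and ≠ parent → cycle
Cycle: merge – index – fetch – merge.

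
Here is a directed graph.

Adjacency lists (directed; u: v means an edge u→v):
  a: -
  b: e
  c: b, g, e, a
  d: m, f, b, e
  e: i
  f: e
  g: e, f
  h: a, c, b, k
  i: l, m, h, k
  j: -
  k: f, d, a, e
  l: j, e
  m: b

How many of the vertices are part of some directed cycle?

11

A vertex is on a directed cycle iff it belongs to a strongly connected component of size ≥ 2 (or has a self-loop).
The vertices on cycles are {b, c, d, e, f, g, h, i, k, l, m} — 11 in total.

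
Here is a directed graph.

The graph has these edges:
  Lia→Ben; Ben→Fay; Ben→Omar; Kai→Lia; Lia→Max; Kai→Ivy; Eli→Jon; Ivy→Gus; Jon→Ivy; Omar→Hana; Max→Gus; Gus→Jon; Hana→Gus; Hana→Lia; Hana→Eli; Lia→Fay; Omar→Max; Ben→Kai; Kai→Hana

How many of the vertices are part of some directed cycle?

8

A vertex is on a directed cycle iff it belongs to a strongly connected component of size ≥ 2 (or has a self-loop).
The vertices on cycles are {Ben, Gus, Ivy, Jon, Kai, Lia, Hana, Omar} — 8 in total.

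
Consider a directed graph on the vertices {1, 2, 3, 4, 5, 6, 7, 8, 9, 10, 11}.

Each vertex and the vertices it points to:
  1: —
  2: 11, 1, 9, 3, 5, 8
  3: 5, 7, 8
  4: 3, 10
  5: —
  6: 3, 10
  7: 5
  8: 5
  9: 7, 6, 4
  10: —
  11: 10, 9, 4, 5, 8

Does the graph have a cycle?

DFS with white/gray/black marking, starting from 4:
4 gray
  3 gray
    5 gray
    5 black
    7 gray
      7→5: 5 black — skip
    7 black
    8 gray
      8→5: 5 black — skip
    8 black
  3 black
  10 gray
  10 black
4 black
1 gray
1 black
2 gray
  11 gray
    11→10: 10 black — skip
    9 gray
      9→7: 7 black — skip
      6 gray
        6→3: 3 black — skip
        6→10: 10 black — skip
      6 black
      9→4: 4 black — skip
    9 black
    11→4: 4 black — skip
    11→5: 5 black — skip
    11→8: 8 black — skip
  11 black
  2→1: 1 black — skip
  2→9: 9 black — skip
  2→3: 3 black — skip
  2→5: 5 black — skip
  2→8: 8 black — skip
2 black
Every edge goes to a white or black vertex — no back edge, so the graph is acyclic.

No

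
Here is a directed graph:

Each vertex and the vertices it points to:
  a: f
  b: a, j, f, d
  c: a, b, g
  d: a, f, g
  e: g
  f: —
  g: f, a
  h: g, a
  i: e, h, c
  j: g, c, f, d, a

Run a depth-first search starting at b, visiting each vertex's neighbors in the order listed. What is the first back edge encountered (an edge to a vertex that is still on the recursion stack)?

DFS from b (visiting each vertex's neighbors in the order listed); mark gray on enter, black on exit:
b gray
  a gray
    f gray
    f black
  a black
  j gray
    g gray
      g→f: f black — skip
      g→a: a black — skip
    g black
    c gray
      c→a: a black — skip
      c→b: b is gray → back edge
First back edge: c → b.

c→b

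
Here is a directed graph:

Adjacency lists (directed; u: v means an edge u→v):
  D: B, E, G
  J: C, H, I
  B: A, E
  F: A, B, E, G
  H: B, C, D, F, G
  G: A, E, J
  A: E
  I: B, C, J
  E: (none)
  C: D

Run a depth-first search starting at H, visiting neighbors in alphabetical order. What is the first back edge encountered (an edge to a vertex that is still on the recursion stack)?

J→C

DFS from H (visiting neighbors in alphabetical order); mark gray on enter, black on exit:
H gray
  B gray
    A gray
      E gray
      E black
    A black
    B→E: E black — skip
  B black
  C gray
    D gray
      D→B: B black — skip
      D→E: E black — skip
      G gray
        G→A: A black — skip
        G→E: E black — skip
        J gray
          J→C: C is gray → back edge
First back edge: J → C.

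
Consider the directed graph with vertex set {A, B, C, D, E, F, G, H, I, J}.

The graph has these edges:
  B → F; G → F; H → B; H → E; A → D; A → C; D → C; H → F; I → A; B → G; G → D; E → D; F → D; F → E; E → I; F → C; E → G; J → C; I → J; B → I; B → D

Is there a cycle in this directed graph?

DFS with white/gray/black marking, starting from D:
D gray
  C gray
  C black
D black
A gray
  A→C: C black — skip
  A→D: D black — skip
A black
B gray
  G gray
    F gray
      F→C: C black — skip
      F→D: D black — skip
      E gray
        E→G: G is gray → back edge
Back edge found, so a cycle exists: G → F → E → G.

Yes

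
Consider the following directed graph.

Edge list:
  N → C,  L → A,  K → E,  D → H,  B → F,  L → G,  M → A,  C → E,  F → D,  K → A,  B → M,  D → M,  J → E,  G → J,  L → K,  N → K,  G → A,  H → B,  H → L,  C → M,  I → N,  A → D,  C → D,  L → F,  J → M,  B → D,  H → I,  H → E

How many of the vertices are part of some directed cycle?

A vertex is on a directed cycle iff it belongs to a strongly connected component of size ≥ 2 (or has a self-loop).
The vertices on cycles are {A, B, C, D, F, G, H, I, J, K, L, M, N} — 13 in total.

13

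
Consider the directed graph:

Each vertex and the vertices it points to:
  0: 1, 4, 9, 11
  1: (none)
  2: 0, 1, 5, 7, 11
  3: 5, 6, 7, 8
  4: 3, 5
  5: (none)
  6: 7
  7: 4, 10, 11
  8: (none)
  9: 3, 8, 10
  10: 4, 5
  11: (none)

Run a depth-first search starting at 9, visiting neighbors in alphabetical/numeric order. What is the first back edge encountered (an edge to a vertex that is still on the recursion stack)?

DFS from 9 (visiting neighbors in alphabetical/numeric order); mark gray on enter, black on exit:
9 gray
  3 gray
    5 gray
    5 black
    6 gray
      7 gray
        4 gray
          4→3: 3 is gray → back edge
First back edge: 4 → 3.

4→3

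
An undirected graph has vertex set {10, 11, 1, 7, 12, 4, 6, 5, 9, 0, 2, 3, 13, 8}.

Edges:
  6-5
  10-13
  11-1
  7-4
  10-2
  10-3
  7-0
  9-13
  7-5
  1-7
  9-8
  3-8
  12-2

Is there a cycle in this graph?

Yes

DFS, tracking each vertex's parent; an edge to a visited non-parent vertex closes a cycle.
Start from 10:
visit 10 (parent –)
  visit 2 (parent 10)
    2–10: parent, skip
    visit 12 (parent 2)
      12–2: parent, skip
  visit 13 (parent 10)
    visit 9 (parent 13)
      visit 8 (parent 9)
        visit 3 (parent 8)
          3–10: 10 visited and ≠ parent → cycle
Cycle: 10 – 13 – 9 – 8 – 3 – 10.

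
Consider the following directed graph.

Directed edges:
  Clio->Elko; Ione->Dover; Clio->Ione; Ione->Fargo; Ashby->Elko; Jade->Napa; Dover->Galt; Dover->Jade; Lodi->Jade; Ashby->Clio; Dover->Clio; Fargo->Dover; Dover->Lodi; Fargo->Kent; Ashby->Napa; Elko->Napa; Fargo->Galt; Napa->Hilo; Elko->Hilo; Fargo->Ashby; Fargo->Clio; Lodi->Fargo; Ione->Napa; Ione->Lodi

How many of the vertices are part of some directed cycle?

6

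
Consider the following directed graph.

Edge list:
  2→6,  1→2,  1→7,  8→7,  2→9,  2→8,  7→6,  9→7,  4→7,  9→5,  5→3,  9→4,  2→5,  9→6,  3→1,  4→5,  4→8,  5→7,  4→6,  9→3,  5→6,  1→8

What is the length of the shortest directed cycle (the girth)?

4

For each vertex v, BFS finds the shortest path from v back to v.
The shortest such closed walk is 1 → 2 → 5 → 3 → 1, length 4.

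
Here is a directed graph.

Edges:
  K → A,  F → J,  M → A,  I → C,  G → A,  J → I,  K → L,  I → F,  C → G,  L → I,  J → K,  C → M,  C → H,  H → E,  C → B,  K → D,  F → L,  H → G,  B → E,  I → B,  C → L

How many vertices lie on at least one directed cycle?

6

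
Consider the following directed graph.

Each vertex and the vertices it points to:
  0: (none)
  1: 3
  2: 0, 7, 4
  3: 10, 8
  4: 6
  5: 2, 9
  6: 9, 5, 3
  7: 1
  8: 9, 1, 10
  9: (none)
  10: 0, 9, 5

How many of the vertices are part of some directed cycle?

A vertex is on a directed cycle iff it belongs to a strongly connected component of size ≥ 2 (or has a self-loop).
The vertices on cycles are {1, 2, 3, 4, 5, 6, 7, 8, 10} — 9 in total.

9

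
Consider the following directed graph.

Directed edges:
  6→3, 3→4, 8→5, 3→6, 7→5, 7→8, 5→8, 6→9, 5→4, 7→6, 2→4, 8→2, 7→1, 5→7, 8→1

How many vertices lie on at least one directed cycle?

5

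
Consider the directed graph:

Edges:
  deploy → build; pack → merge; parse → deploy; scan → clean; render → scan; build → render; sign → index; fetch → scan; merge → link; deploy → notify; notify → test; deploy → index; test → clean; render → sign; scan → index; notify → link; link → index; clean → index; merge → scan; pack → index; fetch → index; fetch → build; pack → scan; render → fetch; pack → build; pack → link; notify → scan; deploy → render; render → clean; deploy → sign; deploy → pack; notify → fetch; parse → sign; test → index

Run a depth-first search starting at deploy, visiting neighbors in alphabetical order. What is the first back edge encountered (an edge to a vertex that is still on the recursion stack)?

DFS from deploy (visiting neighbors in alphabetical order); mark gray on enter, black on exit:
deploy gray
  build gray
    render gray
      clean gray
        index gray
        index black
      clean black
      fetch gray
        fetch→build: build is gray → back edge
First back edge: fetch → build.

fetch→build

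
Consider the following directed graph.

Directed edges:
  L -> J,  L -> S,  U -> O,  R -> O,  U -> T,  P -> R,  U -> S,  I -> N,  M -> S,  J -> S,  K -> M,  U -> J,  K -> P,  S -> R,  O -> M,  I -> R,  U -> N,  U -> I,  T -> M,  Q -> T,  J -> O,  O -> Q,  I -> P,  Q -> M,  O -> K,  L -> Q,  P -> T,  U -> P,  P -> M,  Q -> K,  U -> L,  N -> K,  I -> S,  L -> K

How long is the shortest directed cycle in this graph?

4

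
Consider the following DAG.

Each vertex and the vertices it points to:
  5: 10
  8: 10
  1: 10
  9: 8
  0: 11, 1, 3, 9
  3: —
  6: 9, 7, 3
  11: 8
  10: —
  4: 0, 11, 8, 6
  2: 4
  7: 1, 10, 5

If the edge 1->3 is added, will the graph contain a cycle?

No

Adding 1→3 creates a cycle iff 3 can already reach 1.
Explore from 3: no path reaches 1. The graph stays acyclic.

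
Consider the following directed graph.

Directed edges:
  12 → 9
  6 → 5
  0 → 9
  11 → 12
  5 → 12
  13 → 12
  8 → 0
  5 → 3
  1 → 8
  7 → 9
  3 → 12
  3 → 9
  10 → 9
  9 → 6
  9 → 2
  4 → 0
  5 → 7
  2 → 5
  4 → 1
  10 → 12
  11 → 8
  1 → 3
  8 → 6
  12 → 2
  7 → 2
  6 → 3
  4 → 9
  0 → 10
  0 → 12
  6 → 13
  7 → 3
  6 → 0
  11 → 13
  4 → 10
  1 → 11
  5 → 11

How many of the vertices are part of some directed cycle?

12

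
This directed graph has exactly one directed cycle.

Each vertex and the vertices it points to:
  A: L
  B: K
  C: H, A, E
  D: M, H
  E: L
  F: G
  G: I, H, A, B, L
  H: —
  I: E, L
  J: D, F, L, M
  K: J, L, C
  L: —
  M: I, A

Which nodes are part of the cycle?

DFS with gray/black marking from J:
J gray
  D gray
    M gray
      I gray
        E gray
          L gray
          L black
        E black
        I→L: L black — skip
      I black
      A gray
        A→L: L black — skip
      A black
    M black
    H gray
    H black
  D black
  F gray
    G gray
      G→I: I black — skip
      G→H: H black — skip
      G→A: A black — skip
      B gray
        K gray
          K→J: J is gray → back edge
Back edge closes the cycle J → F → G → B → K → J; its vertices are {B, F, G, J, K}.

B, F, G, J, K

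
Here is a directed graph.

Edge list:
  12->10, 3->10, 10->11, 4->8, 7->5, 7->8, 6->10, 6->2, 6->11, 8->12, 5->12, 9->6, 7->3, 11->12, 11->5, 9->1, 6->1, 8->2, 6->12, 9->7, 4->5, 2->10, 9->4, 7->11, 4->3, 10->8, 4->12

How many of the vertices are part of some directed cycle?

6

A vertex is on a directed cycle iff it belongs to a strongly connected component of size ≥ 2 (or has a self-loop).
The vertices on cycles are {2, 5, 8, 10, 11, 12} — 6 in total.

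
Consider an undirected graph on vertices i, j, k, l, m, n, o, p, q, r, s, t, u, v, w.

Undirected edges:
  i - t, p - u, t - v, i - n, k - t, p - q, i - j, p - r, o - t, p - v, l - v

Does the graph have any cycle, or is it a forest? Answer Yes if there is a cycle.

No

DFS, tracking each vertex's parent; an edge to a visited non-parent vertex closes a cycle.
Start from v:
visit v (parent –)
  visit p (parent v)
    p–v: parent, skip
    visit q (parent p)
      q–p: parent, skip
    visit u (parent p)
      u–p: parent, skip
    visit r (parent p)
      r–p: parent, skip
  visit t (parent v)
    visit k (parent t)
      k–t: parent, skip
    t–v: parent, skip
    visit i (parent t)
      visit n (parent i)
        n–i: parent, skip
      visit j (parent i)
        j–i: parent, skip
      i–t: parent, skip
    visit o (parent t)
      o–t: parent, skip
  visit l (parent v)
    l–v: parent, skip
visit m (parent –)
visit s (parent –)
visit w (parent –)
No non-parent visited neighbor found — the graph is a forest.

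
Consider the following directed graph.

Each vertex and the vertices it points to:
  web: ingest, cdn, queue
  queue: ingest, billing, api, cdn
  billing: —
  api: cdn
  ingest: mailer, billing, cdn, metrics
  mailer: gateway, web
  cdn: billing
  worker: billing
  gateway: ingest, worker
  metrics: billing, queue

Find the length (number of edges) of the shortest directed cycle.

3

For each vertex v, BFS finds the shortest path from v back to v.
The shortest such closed walk is mailer → web → ingest → mailer, length 3.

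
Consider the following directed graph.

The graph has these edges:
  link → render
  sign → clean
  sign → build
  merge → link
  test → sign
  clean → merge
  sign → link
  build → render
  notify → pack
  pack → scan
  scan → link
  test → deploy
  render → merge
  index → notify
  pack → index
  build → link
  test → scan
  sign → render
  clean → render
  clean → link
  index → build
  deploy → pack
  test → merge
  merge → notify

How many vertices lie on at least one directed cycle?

A vertex is on a directed cycle iff it belongs to a strongly connected component of size ≥ 2 (or has a self-loop).
The vertices on cycles are {link, pack, scan, build, index, merge, notify, render} — 8 in total.

8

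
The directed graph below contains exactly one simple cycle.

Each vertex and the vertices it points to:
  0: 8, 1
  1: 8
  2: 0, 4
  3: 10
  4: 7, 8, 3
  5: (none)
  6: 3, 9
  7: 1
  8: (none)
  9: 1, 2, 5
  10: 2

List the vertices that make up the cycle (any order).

2, 3, 4, 10

DFS with gray/black marking from 3:
3 gray
  10 gray
    2 gray
      0 gray
        8 gray
        8 black
        1 gray
          1→8: 8 black — skip
        1 black
      0 black
      4 gray
        7 gray
          7→1: 1 black — skip
        7 black
        4→8: 8 black — skip
        4→3: 3 is gray → back edge
Back edge closes the cycle 3 → 10 → 2 → 4 → 3; its vertices are {2, 3, 4, 10}.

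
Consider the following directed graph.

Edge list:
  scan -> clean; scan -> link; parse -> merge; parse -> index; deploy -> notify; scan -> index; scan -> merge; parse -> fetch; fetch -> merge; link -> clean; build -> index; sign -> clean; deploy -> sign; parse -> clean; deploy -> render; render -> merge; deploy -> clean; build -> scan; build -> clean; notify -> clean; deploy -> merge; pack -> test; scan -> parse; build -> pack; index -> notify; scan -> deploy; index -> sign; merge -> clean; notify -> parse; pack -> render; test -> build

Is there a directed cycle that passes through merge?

merge lies on a cycle iff there is a path from merge back to itself.
Exploring from merge, it never reaches itself; equivalently, its strongly connected component is a singleton.

No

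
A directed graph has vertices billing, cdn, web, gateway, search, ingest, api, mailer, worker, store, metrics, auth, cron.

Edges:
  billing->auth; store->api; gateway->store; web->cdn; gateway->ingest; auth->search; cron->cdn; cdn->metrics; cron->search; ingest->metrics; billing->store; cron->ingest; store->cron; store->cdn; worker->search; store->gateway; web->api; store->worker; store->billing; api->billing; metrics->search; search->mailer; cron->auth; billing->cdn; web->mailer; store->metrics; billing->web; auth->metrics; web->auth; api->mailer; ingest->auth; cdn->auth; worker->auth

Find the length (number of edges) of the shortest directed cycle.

2

For each vertex v, BFS finds the shortest path from v back to v.
The shortest such closed walk is gateway → store → gateway, length 2.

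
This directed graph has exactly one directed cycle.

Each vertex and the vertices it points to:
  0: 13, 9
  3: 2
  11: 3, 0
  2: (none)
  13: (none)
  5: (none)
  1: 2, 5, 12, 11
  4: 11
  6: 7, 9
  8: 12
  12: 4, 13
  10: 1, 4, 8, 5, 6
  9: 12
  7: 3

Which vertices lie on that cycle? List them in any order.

0, 4, 9, 11, 12

DFS with gray/black marking from 4:
4 gray
  11 gray
    3 gray
      2 gray
      2 black
    3 black
    0 gray
      13 gray
      13 black
      9 gray
        12 gray
          12→4: 4 is gray → back edge
Back edge closes the cycle 4 → 11 → 0 → 9 → 12 → 4; its vertices are {0, 4, 9, 11, 12}.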